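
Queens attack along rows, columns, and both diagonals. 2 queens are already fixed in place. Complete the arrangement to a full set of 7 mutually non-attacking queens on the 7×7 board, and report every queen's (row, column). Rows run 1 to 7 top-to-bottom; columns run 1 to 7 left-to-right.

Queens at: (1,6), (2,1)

(1,6) (2,1) (3,3) (4,5) (5,7) (6,2) (7,4)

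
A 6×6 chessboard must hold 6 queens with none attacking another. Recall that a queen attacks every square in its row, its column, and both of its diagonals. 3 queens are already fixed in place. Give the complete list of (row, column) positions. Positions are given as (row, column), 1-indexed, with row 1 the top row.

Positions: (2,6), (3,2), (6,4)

(1,3) (2,6) (3,2) (4,5) (5,1) (6,4)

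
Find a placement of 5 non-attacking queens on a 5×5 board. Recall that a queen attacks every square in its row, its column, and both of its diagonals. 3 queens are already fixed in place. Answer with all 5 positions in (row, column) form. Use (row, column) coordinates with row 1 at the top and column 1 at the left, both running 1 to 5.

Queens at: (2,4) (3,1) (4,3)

Row 1: attacked by (2,4)→{3,4,5}; (3,1)→{1,3}; (4,3)→{3}. Safe: 2. Place at column 2.
Row 5: attacked by (1,2)→{2}; (2,4)→{1,4}; (3,1)→{1,3}; (4,3)→{2,3,4}. Safe: 5. Place at column 5.
Columns [2, 4, 1, 3, 5], r−c [-1, -2, 2, 1, 0], r+c [3, 6, 4, 7, 10] are all distinct, so no two queens attack.

(1,2) (2,4) (3,1) (4,3) (5,5)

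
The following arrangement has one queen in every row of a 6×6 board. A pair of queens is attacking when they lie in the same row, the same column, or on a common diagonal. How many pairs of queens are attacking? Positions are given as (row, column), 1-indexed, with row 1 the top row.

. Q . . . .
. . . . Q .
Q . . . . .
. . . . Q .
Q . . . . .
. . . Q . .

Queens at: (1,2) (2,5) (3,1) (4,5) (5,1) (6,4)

4

Same column: (2,5)–(4,5) (column 5); (3,1)–(5,1) (column 1).
Same diagonal: (1,2)–(4,5) (|1−4| = |2−5| = 3); (3,1)–(6,4) (|3−6| = |1−4| = 3).
Total attacking pairs: 4.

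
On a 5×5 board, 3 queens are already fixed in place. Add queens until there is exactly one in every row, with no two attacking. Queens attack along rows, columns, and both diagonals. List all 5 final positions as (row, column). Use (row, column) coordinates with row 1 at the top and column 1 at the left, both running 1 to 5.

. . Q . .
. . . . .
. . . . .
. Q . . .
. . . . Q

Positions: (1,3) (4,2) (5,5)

(1,3) (2,1) (3,4) (4,2) (5,5)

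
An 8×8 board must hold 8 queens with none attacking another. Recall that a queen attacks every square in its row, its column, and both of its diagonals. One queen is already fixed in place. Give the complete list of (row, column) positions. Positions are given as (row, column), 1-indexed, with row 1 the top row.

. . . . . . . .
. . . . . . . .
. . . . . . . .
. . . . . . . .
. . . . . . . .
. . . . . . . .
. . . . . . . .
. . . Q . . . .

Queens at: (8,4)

Row 1: attacked by (8,4)→{4}. Safe: 1, 2, 3, 5, 6, 7, 8. Place at column 5.
Row 2: attacked by (1,5)→{4,5,6}; (8,4)→{4}. Safe: 1, 2, 3, 7, 8. Place at column 3.
Row 3: attacked by (1,5)→{3,5,7}; (2,3)→{2,3,4}; (8,4)→{4}. Safe: 1, 6, 8. Place at column 1.
Row 4: attacked by (1,5)→{2,5,8}; (2,3)→{1,3,5}; (3,1)→{1,2}; (8,4)→{4,8}. Safe: 6, 7. Place at column 7.
Row 5: attacked by (1,5)→{1,5}; (2,3)→{3,6}; (3,1)→{1,3}; (4,7)→{6,7,8}; (8,4)→{1,4,7}. Safe: 2. Place at column 2.
Row 6: attacked by (1,5)→{5}; (2,3)→{3,7}; (3,1)→{1,4}; (4,7)→{5,7}; (5,2)→{1,2,3}; (8,4)→{2,4,6}. Safe: 8. Place at column 8.
Row 7: attacked by (1,5)→{5}; (2,3)→{3,8}; (3,1)→{1,5}; (4,7)→{4,7}; (5,2)→{2,4}; (6,8)→{7,8}; (8,4)→{3,4,5}. Safe: 6. Place at column 6.
Columns [5, 3, 1, 7, 2, 8, 6, 4], r−c [-4, -1, 2, -3, 3, -2, 1, 4], r+c [6, 5, 4, 11, 7, 14, 13, 12] are all distinct, so no two queens attack.

(1,5) (2,3) (3,1) (4,7) (5,2) (6,8) (7,6) (8,4)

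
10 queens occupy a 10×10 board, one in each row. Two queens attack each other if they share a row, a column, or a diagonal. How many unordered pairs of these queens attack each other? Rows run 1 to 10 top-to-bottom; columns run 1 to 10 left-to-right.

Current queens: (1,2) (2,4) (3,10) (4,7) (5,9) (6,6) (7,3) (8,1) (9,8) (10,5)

All columns are distinct and no two queens satisfy |Δrow| = |Δcol|, so no pair attacks.

0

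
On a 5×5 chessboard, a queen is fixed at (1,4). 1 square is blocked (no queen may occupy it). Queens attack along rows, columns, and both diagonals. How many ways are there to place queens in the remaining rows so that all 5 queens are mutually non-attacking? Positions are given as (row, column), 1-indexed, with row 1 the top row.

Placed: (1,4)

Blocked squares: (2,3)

2

Branch on row 2: col 1 → 1; col 2 → 1.
Sum: 1 + 1 = 2.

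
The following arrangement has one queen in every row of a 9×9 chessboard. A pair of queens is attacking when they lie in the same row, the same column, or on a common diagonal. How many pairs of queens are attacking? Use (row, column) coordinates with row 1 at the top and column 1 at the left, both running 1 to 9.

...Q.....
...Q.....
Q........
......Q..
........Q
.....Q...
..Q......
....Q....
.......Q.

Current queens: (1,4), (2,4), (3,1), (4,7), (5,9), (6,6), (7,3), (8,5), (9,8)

Same column: (1,4)–(2,4) (column 4).
Same diagonal: (1,4)–(4,7) (|1−4| = |4−7| = 3).
Total attacking pairs: 2.

2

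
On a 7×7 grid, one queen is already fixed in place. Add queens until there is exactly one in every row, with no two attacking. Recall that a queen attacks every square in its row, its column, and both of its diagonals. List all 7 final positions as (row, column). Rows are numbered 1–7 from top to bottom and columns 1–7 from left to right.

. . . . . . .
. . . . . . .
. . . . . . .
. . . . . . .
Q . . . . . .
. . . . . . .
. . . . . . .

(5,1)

Row 1: attacked by (5,1)→{1,5}. Safe: 2, 3, 4, 6, 7. Place at column 2.
Row 2: attacked by (1,2)→{1,2,3}; (5,1)→{1,4}. Safe: 5, 6, 7. Place at column 7.
Row 3: attacked by (1,2)→{2,4}; (2,7)→{6,7}; (5,1)→{1,3}. Safe: 5. Place at column 5.
Row 4: attacked by (1,2)→{2,5}; (2,7)→{5,7}; (3,5)→{4,5,6}; (5,1)→{1,2}. Safe: 3. Place at column 3.
Row 6: attacked by (1,2)→{2,7}; (2,7)→{3,7}; (3,5)→{2,5}; (4,3)→{1,3,5}; (5,1)→{1,2}. Safe: 4, 6. Place at column 6.
Row 7: attacked by (1,2)→{2}; (2,7)→{2,7}; (3,5)→{1,5}; (4,3)→{3,6}; (5,1)→{1,3}; (6,6)→{5,6,7}. Safe: 4. Place at column 4.
Columns [2, 7, 5, 3, 1, 6, 4], r−c [-1, -5, -2, 1, 4, 0, 3], r+c [3, 9, 8, 7, 6, 12, 11] are all distinct, so no two queens attack.

(1,2) (2,7) (3,5) (4,3) (5,1) (6,6) (7,4)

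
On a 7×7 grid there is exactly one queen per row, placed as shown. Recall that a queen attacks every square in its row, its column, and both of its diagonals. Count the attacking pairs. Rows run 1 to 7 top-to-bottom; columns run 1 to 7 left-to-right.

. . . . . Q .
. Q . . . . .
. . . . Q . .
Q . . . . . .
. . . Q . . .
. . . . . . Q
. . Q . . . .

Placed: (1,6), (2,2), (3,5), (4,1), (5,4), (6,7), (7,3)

All columns are distinct and no two queens satisfy |Δrow| = |Δcol|, so no pair attacks.

0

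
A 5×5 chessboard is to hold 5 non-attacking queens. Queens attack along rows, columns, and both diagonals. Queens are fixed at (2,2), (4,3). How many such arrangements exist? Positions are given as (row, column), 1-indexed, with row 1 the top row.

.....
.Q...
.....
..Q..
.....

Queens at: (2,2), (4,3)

Branch on row 1: col 4 → 1; col 5 → 0.
Sum: 1 + 0 = 1.

1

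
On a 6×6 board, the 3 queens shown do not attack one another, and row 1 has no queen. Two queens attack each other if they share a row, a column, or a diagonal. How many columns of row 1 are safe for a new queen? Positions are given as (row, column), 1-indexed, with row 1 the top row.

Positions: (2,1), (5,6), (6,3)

(2,1) attacks row 1 at column 1 and diagonals 2.
(5,6) attacks row 1 at column 6 and diagonals 2.
(6,3) attacks row 1 at column 3.
Attacked columns: {1, 2, 3, 6}. Safe: {4, 5}.

2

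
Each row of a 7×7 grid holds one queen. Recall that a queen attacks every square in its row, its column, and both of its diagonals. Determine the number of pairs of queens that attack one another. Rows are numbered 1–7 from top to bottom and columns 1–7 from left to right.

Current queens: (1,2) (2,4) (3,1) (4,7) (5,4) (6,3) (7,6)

3

Same column: (2,4)–(5,4) (column 4).
Same diagonal: (5,4)–(6,3) (|5−6| = |4−3| = 1); (5,4)–(7,6) (|5−7| = |4−6| = 2).
Total attacking pairs: 3.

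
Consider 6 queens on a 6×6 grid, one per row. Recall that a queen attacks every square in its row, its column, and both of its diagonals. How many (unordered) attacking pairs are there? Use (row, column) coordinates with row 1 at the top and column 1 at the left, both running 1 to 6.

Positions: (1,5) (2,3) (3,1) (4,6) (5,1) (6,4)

4

Same column: (3,1)–(5,1) (column 1).
Same diagonal: (1,5)–(5,1) (|1−5| = |5−1| = 4); (3,1)–(6,4) (|3−6| = |1−4| = 3); (4,6)–(6,4) (|4−6| = |6−4| = 2).
Total attacking pairs: 4.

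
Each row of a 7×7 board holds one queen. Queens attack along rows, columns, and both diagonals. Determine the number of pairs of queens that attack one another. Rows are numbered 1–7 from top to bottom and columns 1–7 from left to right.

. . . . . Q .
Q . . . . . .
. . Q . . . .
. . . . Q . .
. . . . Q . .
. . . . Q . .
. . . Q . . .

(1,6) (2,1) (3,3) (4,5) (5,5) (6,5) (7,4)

Same column: (4,5)–(5,5) (column 5); (4,5)–(6,5) (column 5); (5,5)–(6,5) (column 5).
Same diagonal: (2,1)–(6,5) (|2−6| = |1−5| = 4); (3,3)–(5,5) (|3−5| = |3−5| = 2); (6,5)–(7,4) (|6−7| = |5−4| = 1).
Total attacking pairs: 6.

6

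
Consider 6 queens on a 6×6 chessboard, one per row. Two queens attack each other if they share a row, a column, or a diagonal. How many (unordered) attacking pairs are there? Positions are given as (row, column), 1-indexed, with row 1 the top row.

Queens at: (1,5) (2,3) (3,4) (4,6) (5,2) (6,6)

3

Same column: (4,6)–(6,6) (column 6).
Same diagonal: (2,3)–(3,4) (|2−3| = |3−4| = 1); (3,4)–(5,2) (|3−5| = |4−2| = 2).
Total attacking pairs: 3.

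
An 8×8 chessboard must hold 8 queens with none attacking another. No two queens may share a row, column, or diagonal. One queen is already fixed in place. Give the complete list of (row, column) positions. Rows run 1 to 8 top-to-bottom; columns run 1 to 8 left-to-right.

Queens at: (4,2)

Row 1: attacked by (4,2)→{2,5}. Safe: 1, 3, 4, 6, 7, 8. Place at column 6.
Row 2: attacked by (1,6)→{5,6,7}; (4,2)→{2,4}. Safe: 1, 3, 8. Place at column 1.
Row 3: attacked by (1,6)→{4,6,8}; (2,1)→{1,2}; (4,2)→{1,2,3}. Safe: 5, 7. Place at column 5.
Row 5: attacked by (1,6)→{2,6}; (2,1)→{1,4}; (3,5)→{3,5,7}; (4,2)→{1,2,3}. Safe: 8. Place at column 8.
Row 6: attacked by (1,6)→{1,6}; (2,1)→{1,5}; (3,5)→{2,5,8}; (4,2)→{2,4}; (5,8)→{7,8}. Safe: 3. Place at column 3.
Row 7: attacked by (1,6)→{6}; (2,1)→{1,6}; (3,5)→{1,5}; (4,2)→{2,5}; (5,8)→{6,8}; (6,3)→{2,3,4}. Safe: 7. Place at column 7.
Row 8: attacked by (1,6)→{6}; (2,1)→{1,7}; (3,5)→{5}; (4,2)→{2,6}; (5,8)→{5,8}; (6,3)→{1,3,5}; (7,7)→{6,7,8}. Safe: 4. Place at column 4.
Columns [6, 1, 5, 2, 8, 3, 7, 4], r−c [-5, 1, -2, 2, -3, 3, 0, 4], r+c [7, 3, 8, 6, 13, 9, 14, 12] are all distinct, so no two queens attack.

(1,6) (2,1) (3,5) (4,2) (5,8) (6,3) (7,7) (8,4)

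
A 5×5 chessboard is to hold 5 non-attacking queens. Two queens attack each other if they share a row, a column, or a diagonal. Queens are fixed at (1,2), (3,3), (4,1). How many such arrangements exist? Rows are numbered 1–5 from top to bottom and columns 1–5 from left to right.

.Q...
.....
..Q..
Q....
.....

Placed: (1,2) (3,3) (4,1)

1

Branch on row 2: col 5 → 1.
Sum: 1 = 1.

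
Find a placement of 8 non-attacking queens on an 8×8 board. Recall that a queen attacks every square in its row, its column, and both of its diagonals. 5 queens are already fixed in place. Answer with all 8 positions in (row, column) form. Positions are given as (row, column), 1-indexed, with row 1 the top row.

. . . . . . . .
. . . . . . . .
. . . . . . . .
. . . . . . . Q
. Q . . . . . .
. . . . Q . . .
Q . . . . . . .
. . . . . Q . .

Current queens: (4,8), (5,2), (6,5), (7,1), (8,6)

(1,4) (2,7) (3,3) (4,8) (5,2) (6,5) (7,1) (8,6)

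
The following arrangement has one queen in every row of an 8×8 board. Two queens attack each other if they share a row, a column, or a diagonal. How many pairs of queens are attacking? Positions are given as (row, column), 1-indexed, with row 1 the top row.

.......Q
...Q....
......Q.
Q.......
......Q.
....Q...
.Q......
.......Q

4

Same column: (1,8)–(8,8) (column 8); (3,7)–(5,7) (column 7).
Same diagonal: (1,8)–(7,2) (|1−7| = |8−2| = 6); (2,4)–(5,7) (|2−5| = |4−7| = 3).
Total attacking pairs: 4.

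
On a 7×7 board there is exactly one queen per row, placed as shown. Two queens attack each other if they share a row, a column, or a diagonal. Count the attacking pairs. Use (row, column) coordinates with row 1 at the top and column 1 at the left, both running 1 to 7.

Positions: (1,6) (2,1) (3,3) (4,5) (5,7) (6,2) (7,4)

0

All columns are distinct and no two queens satisfy |Δrow| = |Δcol|, so no pair attacks.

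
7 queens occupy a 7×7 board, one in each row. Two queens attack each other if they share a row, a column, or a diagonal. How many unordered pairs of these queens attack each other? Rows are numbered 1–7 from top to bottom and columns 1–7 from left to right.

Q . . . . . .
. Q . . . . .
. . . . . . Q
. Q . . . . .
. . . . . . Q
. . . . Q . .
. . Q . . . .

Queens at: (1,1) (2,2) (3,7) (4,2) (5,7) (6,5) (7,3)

4

Same column: (2,2)–(4,2) (column 2); (3,7)–(5,7) (column 7).
Same diagonal: (1,1)–(2,2) (|1−2| = |1−2| = 1); (3,7)–(7,3) (|3−7| = |7−3| = 4).
Total attacking pairs: 4.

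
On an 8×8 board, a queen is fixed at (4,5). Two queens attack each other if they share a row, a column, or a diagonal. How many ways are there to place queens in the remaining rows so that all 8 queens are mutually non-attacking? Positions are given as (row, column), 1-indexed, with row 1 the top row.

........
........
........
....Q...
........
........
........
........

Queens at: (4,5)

Branch on row 1: col 1 → 0; col 3 → 2; col 4 → 4; col 6 → 1; col 7 → 1.
Sum: 0 + 2 + 4 + 1 + 1 = 8.

8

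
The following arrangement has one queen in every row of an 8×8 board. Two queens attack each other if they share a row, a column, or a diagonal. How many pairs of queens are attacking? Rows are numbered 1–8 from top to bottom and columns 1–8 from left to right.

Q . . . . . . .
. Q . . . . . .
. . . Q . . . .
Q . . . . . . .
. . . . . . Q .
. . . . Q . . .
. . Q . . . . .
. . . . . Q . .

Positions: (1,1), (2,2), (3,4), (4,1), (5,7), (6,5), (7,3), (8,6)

2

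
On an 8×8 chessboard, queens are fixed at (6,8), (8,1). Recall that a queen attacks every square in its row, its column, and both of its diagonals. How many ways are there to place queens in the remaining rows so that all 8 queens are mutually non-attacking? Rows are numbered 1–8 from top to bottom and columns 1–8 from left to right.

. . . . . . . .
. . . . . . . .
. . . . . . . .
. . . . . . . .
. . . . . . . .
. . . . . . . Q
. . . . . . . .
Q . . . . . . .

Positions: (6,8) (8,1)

Branch on row 1: col 2 → 0; col 4 → 1; col 5 → 1; col 6 → 0; col 7 → 0.
Sum: 0 + 1 + 1 + 0 + 0 = 2.

2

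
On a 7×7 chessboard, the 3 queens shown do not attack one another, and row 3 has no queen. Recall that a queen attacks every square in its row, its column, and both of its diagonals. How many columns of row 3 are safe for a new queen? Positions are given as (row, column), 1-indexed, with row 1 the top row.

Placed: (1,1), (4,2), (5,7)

2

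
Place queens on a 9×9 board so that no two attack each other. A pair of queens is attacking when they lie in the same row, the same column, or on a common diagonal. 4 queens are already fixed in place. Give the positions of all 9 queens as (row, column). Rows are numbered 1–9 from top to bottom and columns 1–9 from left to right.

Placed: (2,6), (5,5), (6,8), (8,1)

Row 1: attacked by (2,6)→{5,6,7}; (5,5)→{1,5,9}; (6,8)→{3,8}; (8,1)→{1,8}. Safe: 2, 4. Place at column 2.
Row 3: attacked by (1,2)→{2,4}; (2,6)→{5,6,7}; (5,5)→{3,5,7}; (6,8)→{5,8}; (8,1)→{1,6}. Safe: 9. Place at column 9.
Row 4: attacked by (1,2)→{2,5}; (2,6)→{4,6,8}; (3,9)→{8,9}; (5,5)→{4,5,6}; (6,8)→{6,8}; (8,1)→{1,5}. Safe: 3, 7. Place at column 3.
Row 7: attacked by (1,2)→{2,8}; (2,6)→{1,6}; (3,9)→{5,9}; (4,3)→{3,6}; (5,5)→{3,5,7}; (6,8)→{7,8,9}; (8,1)→{1,2}. Safe: 4. Place at column 4.
Row 9: attacked by (1,2)→{2}; (2,6)→{6}; (3,9)→{3,9}; (4,3)→{3,8}; (5,5)→{1,5,9}; (6,8)→{5,8}; (7,4)→{2,4,6}; (8,1)→{1,2}. Safe: 7. Place at column 7.
Columns [2, 6, 9, 3, 5, 8, 4, 1, 7], r−c [-1, -4, -6, 1, 0, -2, 3, 7, 2], r+c [3, 8, 12, 7, 10, 14, 11, 9, 16] are all distinct, so no two queens attack.

(1,2) (2,6) (3,9) (4,3) (5,5) (6,8) (7,4) (8,1) (9,7)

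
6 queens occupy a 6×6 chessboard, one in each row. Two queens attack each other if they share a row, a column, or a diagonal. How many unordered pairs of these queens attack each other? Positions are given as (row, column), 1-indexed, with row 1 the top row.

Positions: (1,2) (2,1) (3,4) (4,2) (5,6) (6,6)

6

Same column: (1,2)–(4,2) (column 2); (5,6)–(6,6) (column 6).
Same diagonal: (1,2)–(2,1) (|1−2| = |2−1| = 1); (1,2)–(3,4) (|1−3| = |2−4| = 2); (1,2)–(5,6) (|1−5| = |2−6| = 4); (3,4)–(5,6) (|3−5| = |4−6| = 2).
Total attacking pairs: 6.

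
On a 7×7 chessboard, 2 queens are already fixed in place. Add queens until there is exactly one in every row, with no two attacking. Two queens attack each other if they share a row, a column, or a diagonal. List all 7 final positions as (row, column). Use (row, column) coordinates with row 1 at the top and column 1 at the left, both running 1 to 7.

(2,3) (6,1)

(1,7) (2,3) (3,6) (4,2) (5,5) (6,1) (7,4)

Row 1: attacked by (2,3)→{2,3,4}; (6,1)→{1,6}. Safe: 5, 7. Place at column 7.
Row 3: attacked by (1,7)→{5,7}; (2,3)→{2,3,4}; (6,1)→{1,4}. Safe: 6. Place at column 6.
Row 4: attacked by (1,7)→{4,7}; (2,3)→{1,3,5}; (3,6)→{5,6,7}; (6,1)→{1,3}. Safe: 2. Place at column 2.
Row 5: attacked by (1,7)→{3,7}; (2,3)→{3,6}; (3,6)→{4,6}; (4,2)→{1,2,3}; (6,1)→{1,2}. Safe: 5. Place at column 5.
Row 7: attacked by (1,7)→{1,7}; (2,3)→{3}; (3,6)→{2,6}; (4,2)→{2,5}; (5,5)→{3,5,7}; (6,1)→{1,2}. Safe: 4. Place at column 4.
Columns [7, 3, 6, 2, 5, 1, 4], r−c [-6, -1, -3, 2, 0, 5, 3], r+c [8, 5, 9, 6, 10, 7, 11] are all distinct, so no two queens attack.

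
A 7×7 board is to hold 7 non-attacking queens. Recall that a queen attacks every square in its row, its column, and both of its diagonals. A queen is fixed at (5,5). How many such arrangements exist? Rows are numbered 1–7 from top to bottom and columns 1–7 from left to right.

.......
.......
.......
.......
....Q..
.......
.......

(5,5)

Branch on row 1: col 2 → 1; col 3 → 2; col 4 → 1; col 6 → 1; col 7 → 1.
Sum: 1 + 2 + 1 + 1 + 1 = 6.

6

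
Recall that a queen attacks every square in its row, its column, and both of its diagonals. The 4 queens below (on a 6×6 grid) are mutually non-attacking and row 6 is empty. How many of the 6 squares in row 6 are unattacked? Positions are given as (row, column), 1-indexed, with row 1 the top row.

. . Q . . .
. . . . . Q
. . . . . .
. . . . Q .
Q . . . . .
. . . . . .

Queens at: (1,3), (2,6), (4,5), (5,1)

(1,3) attacks row 6 at column 3.
(2,6) attacks row 6 at column 6 and diagonals 2.
(4,5) attacks row 6 at column 5 and diagonals 3.
(5,1) attacks row 6 at column 1 and diagonals 2.
Attacked columns: {1, 2, 3, 5, 6}. Safe: {4}.

1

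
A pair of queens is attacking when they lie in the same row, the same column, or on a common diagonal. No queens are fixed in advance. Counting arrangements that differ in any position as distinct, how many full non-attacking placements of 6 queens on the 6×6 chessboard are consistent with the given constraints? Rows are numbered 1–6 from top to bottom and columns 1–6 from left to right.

4

Branch on row 1: col 1 → 0; col 2 → 1; col 3 → 1; col 4 → 1; col 5 → 1; col 6 → 0.
Sum: 0 + 1 + 1 + 1 + 1 + 0 = 4.
(This is the classic 6-queens count.)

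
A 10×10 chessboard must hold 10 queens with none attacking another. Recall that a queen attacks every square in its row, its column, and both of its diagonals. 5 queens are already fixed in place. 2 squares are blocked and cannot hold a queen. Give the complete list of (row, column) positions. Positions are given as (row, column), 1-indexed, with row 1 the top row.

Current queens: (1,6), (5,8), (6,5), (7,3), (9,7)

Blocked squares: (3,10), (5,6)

Row 2: attacked by (1,6)→{5,6,7}; (5,8)→{5,8}; (6,5)→{1,5,9}; (7,3)→{3,8}; (9,7)→{7}. Safe: 2, 4, 10. Place at column 2.
Row 3: attacked by (1,6)→{4,6,8}; (2,2)→{1,2,3}; (5,8)→{6,8,10}; (6,5)→{2,5,8}; (7,3)→{3,7}; (9,7)→{1,7}. Blocked: 10. Safe: 9. Place at column 9.
Row 4: attacked by (1,6)→{3,6,9}; (2,2)→{2,4}; (3,9)→{8,9,10}; (5,8)→{7,8,9}; (6,5)→{3,5,7}; (7,3)→{3,6}; (9,7)→{2,7}. Safe: 1. Place at column 1.
Row 8: attacked by (1,6)→{6}; (2,2)→{2,8}; (3,9)→{4,9}; (4,1)→{1,5}; (5,8)→{5,8}; (6,5)→{3,5,7}; (7,3)→{2,3,4}; (9,7)→{6,7,8}. Safe: 10. Place at column 10.
Row 10: attacked by (1,6)→{6}; (2,2)→{2,10}; (3,9)→{2,9}; (4,1)→{1,7}; (5,8)→{3,8}; (6,5)→{1,5,9}; (7,3)→{3,6}; (8,10)→{8,10}; (9,7)→{6,7,8}. Safe: 4. Place at column 4.
Columns [6, 2, 9, 1, 8, 5, 3, 10, 7, 4], r−c [-5, 0, -6, 3, -3, 1, 4, -2, 2, 6], r+c [7, 4, 12, 5, 13, 11, 10, 18, 16, 14] are all distinct, so no two queens attack.

(1,6) (2,2) (3,9) (4,1) (5,8) (6,5) (7,3) (8,10) (9,7) (10,4)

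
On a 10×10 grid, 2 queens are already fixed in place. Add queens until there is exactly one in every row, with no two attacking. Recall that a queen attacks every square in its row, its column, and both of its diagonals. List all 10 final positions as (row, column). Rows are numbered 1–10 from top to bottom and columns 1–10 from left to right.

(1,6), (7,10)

Row 2: attacked by (1,6)→{5,6,7}; (7,10)→{5,10}. Safe: 1, 2, 3, 4, 8, 9. Place at column 3.
Row 3: attacked by (1,6)→{4,6,8}; (2,3)→{2,3,4}; (7,10)→{6,10}. Safe: 1, 5, 7, 9. Place at column 9.
Row 4: attacked by (1,6)→{3,6,9}; (2,3)→{1,3,5}; (3,9)→{8,9,10}; (7,10)→{7,10}. Safe: 2, 4. Place at column 4.
Row 5: attacked by (1,6)→{2,6,10}; (2,3)→{3,6}; (3,9)→{7,9}; (4,4)→{3,4,5}; (7,10)→{8,10}. Safe: 1. Place at column 1.
Row 6: attacked by (1,6)→{1,6}; (2,3)→{3,7}; (3,9)→{6,9}; (4,4)→{2,4,6}; (5,1)→{1,2}; (7,10)→{9,10}. Safe: 5, 8. Place at column 8.
Row 8: attacked by (1,6)→{6}; (2,3)→{3,9}; (3,9)→{4,9}; (4,4)→{4,8}; (5,1)→{1,4}; (6,8)→{6,8,10}; (7,10)→{9,10}. Safe: 2, 5, 7. Place at column 2.
Row 9: attacked by (1,6)→{6}; (2,3)→{3,10}; (3,9)→{3,9}; (4,4)→{4,9}; (5,1)→{1,5}; (6,8)→{5,8}; (7,10)→{8,10}; (8,2)→{1,2,3}. Safe: 7. Place at column 7.
Row 10: attacked by (1,6)→{6}; (2,3)→{3}; (3,9)→{2,9}; (4,4)→{4,10}; (5,1)→{1,6}; (6,8)→{4,8}; (7,10)→{7,10}; (8,2)→{2,4}; (9,7)→{6,7,8}. Safe: 5. Place at column 5.
Columns [6, 3, 9, 4, 1, 8, 10, 2, 7, 5], r−c [-5, -1, -6, 0, 4, -2, -3, 6, 2, 5], r+c [7, 5, 12, 8, 6, 14, 17, 10, 16, 15] are all distinct, so no two queens attack.

(1,6) (2,3) (3,9) (4,4) (5,1) (6,8) (7,10) (8,2) (9,7) (10,5)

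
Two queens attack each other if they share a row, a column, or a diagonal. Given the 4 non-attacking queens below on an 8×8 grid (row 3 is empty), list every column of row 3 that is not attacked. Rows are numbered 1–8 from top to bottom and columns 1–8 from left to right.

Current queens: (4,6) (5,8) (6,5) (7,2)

columns 1, 3, 4

(4,6) attacks row 3 at column 6 and diagonals 5, 7.
(5,8) attacks row 3 at column 8 and diagonals 6.
(6,5) attacks row 3 at column 5 and diagonals 2, 8.
(7,2) attacks row 3 at column 2 and diagonals 6.
Attacked columns: {2, 5, 6, 7, 8}. Safe: {1, 3, 4}.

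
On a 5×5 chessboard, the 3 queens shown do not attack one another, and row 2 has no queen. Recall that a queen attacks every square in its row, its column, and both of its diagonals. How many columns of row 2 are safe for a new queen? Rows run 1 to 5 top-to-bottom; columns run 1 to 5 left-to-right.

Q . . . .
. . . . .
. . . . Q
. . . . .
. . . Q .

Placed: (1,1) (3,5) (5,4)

(1,1) attacks row 2 at column 1 and diagonals 2.
(3,5) attacks row 2 at column 5 and diagonals 4.
(5,4) attacks row 2 at column 4 and diagonals 1.
Attacked columns: {1, 2, 4, 5}. Safe: {3}.

1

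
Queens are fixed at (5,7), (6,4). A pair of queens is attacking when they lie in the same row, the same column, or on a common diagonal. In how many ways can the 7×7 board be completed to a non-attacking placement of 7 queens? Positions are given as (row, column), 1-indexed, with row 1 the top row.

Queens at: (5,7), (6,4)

2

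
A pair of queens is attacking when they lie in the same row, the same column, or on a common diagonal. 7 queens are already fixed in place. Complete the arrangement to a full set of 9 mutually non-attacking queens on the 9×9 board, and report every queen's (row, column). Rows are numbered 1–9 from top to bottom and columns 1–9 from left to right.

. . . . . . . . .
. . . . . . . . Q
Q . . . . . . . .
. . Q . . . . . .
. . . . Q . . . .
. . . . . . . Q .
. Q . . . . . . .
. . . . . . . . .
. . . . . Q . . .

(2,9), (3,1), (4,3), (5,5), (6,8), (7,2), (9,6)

Row 1: attacked by (2,9)→{8,9}; (3,1)→{1,3}; (4,3)→{3,6}; (5,5)→{1,5,9}; (6,8)→{3,8}; (7,2)→{2,8}; (9,6)→{6}. Safe: 4, 7. Place at column 7.
Row 8: attacked by (1,7)→{7}; (2,9)→{3,9}; (3,1)→{1,6}; (4,3)→{3,7}; (5,5)→{2,5,8}; (6,8)→{6,8}; (7,2)→{1,2,3}; (9,6)→{5,6,7}. Safe: 4. Place at column 4.
Columns [7, 9, 1, 3, 5, 8, 2, 4, 6], r−c [-6, -7, 2, 1, 0, -2, 5, 4, 3], r+c [8, 11, 4, 7, 10, 14, 9, 12, 15] are all distinct, so no two queens attack.

(1,7) (2,9) (3,1) (4,3) (5,5) (6,8) (7,2) (8,4) (9,6)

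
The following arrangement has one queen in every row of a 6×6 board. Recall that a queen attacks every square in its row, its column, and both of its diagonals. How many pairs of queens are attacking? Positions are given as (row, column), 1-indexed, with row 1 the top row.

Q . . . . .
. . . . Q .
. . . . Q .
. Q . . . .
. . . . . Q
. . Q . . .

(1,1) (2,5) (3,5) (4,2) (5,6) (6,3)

1

Same column: (2,5)–(3,5) (column 5).
Total attacking pairs: 1.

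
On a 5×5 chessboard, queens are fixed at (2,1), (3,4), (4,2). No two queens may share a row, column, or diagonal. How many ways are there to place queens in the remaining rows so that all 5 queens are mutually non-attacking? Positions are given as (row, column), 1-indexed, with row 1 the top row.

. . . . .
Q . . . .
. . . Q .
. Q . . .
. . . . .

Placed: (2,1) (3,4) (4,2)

1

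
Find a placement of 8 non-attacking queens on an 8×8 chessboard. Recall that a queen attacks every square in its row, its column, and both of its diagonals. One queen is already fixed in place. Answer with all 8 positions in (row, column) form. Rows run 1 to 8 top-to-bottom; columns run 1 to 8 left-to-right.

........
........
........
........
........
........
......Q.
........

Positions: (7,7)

(1,8) (2,4) (3,1) (4,3) (5,6) (6,2) (7,7) (8,5)

Row 1: attacked by (7,7)→{1,7}. Safe: 2, 3, 4, 5, 6, 8. Place at column 8.
Row 2: attacked by (1,8)→{7,8}; (7,7)→{2,7}. Safe: 1, 3, 4, 5, 6. Place at column 4.
Row 3: attacked by (1,8)→{6,8}; (2,4)→{3,4,5}; (7,7)→{3,7}. Safe: 1, 2. Place at column 1.
Row 4: attacked by (1,8)→{5,8}; (2,4)→{2,4,6}; (3,1)→{1,2}; (7,7)→{4,7}. Safe: 3. Place at column 3.
Row 5: attacked by (1,8)→{4,8}; (2,4)→{1,4,7}; (3,1)→{1,3}; (4,3)→{2,3,4}; (7,7)→{5,7}. Safe: 6. Place at column 6.
Row 6: attacked by (1,8)→{3,8}; (2,4)→{4,8}; (3,1)→{1,4}; (4,3)→{1,3,5}; (5,6)→{5,6,7}; (7,7)→{6,7,8}. Safe: 2. Place at column 2.
Row 8: attacked by (1,8)→{1,8}; (2,4)→{4}; (3,1)→{1,6}; (4,3)→{3,7}; (5,6)→{3,6}; (6,2)→{2,4}; (7,7)→{6,7,8}. Safe: 5. Place at column 5.
Columns [8, 4, 1, 3, 6, 2, 7, 5], r−c [-7, -2, 2, 1, -1, 4, 0, 3], r+c [9, 6, 4, 7, 11, 8, 14, 13] are all distinct, so no two queens attack.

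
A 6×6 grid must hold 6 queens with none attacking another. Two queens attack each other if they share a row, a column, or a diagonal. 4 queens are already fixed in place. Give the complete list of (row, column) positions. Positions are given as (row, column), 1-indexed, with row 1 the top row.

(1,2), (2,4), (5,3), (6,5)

(1,2) (2,4) (3,6) (4,1) (5,3) (6,5)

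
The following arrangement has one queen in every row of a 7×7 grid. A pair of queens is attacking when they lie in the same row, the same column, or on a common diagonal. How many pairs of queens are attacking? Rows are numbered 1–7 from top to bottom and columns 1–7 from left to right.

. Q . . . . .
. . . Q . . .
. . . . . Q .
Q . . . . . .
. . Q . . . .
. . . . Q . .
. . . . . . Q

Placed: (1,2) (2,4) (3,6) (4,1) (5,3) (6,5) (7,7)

0

All columns are distinct and no two queens satisfy |Δrow| = |Δcol|, so no pair attacks.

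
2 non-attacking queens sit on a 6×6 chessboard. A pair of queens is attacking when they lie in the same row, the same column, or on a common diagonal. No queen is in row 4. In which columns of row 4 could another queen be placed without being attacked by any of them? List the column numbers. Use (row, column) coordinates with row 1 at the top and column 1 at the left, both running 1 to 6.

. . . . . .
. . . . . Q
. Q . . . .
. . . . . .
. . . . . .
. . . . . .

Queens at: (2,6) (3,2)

(2,6) attacks row 4 at column 6 and diagonals 4.
(3,2) attacks row 4 at column 2 and diagonals 1, 3.
Attacked columns: {1, 2, 3, 4, 6}. Safe: {5}.

columns 5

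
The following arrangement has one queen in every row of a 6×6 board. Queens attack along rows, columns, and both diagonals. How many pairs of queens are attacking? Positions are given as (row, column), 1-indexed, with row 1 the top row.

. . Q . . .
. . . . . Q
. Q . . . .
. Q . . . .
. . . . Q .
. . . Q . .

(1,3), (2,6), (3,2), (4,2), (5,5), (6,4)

3

Same column: (3,2)–(4,2) (column 2).
Same diagonal: (4,2)–(6,4) (|4−6| = |2−4| = 2); (5,5)–(6,4) (|5−6| = |5−4| = 1).
Total attacking pairs: 3.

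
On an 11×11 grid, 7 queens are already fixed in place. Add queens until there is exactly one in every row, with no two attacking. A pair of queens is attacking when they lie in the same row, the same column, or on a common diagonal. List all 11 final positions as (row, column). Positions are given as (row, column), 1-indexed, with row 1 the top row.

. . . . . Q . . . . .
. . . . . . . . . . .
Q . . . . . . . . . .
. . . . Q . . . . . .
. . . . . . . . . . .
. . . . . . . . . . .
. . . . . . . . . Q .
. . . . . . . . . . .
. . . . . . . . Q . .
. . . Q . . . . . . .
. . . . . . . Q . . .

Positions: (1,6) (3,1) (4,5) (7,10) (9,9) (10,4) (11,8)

(1,6) (2,11) (3,1) (4,5) (5,7) (6,2) (7,10) (8,3) (9,9) (10,4) (11,8)

Row 2: attacked by (1,6)→{5,6,7}; (3,1)→{1,2}; (4,5)→{3,5,7}; (7,10)→{5,10}; (9,9)→{2,9}; (10,4)→{4}; (11,8)→{8}. Safe: 11. Place at column 11.
Row 5: attacked by (1,6)→{2,6,10}; (2,11)→{8,11}; (3,1)→{1,3}; (4,5)→{4,5,6}; (7,10)→{8,10}; (9,9)→{5,9}; (10,4)→{4,9}; (11,8)→{2,8}. Safe: 7. Place at column 7.
Row 6: attacked by (1,6)→{1,6,11}; (2,11)→{7,11}; (3,1)→{1,4}; (4,5)→{3,5,7}; (5,7)→{6,7,8}; (7,10)→{9,10,11}; (9,9)→{6,9}; (10,4)→{4,8}; (11,8)→{3,8}. Safe: 2. Place at column 2.
Row 8: attacked by (1,6)→{6}; (2,11)→{5,11}; (3,1)→{1,6}; (4,5)→{1,5,9}; (5,7)→{4,7,10}; (6,2)→{2,4}; (7,10)→{9,10,11}; (9,9)→{8,9,10}; (10,4)→{2,4,6}; (11,8)→{5,8,11}. Safe: 3. Place at column 3.
Columns [6, 11, 1, 5, 7, 2, 10, 3, 9, 4, 8], r−c [-5, -9, 2, -1, -2, 4, -3, 5, 0, 6, 3], r+c [7, 13, 4, 9, 12, 8, 17, 11, 18, 14, 19] are all distinct, so no two queens attack.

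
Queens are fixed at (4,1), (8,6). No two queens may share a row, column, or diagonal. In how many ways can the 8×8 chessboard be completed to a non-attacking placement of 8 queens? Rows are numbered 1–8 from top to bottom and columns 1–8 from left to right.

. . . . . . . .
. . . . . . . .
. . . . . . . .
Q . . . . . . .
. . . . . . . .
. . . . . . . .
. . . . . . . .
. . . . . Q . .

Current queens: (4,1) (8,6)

4

Branch on row 1: col 2 → 0; col 3 → 1; col 5 → 1; col 7 → 1; col 8 → 1.
Sum: 0 + 1 + 1 + 1 + 1 = 4.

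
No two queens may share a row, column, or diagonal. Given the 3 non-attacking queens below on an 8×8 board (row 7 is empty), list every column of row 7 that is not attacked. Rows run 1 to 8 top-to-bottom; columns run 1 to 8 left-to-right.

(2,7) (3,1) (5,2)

columns 3, 6, 8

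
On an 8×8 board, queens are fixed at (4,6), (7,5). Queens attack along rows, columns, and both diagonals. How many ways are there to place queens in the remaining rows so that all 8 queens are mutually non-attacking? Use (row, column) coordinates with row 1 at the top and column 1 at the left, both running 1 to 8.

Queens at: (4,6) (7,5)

2

Branch on row 1: col 1 → 1; col 2 → 0; col 4 → 1; col 7 → 0; col 8 → 0.
Sum: 1 + 0 + 1 + 0 + 0 = 2.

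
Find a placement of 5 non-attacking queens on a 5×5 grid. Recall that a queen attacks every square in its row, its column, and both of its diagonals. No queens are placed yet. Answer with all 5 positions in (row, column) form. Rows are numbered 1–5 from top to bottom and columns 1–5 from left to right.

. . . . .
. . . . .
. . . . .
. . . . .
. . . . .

Row 1: Safe: 1, 2, 3, 4, 5. Place at column 4.
Row 2: attacked by (1,4)→{3,4,5}. Safe: 1, 2. Place at column 2.
Row 3: attacked by (1,4)→{2,4}; (2,2)→{1,2,3}. Safe: 5. Place at column 5.
Row 4: attacked by (1,4)→{1,4}; (2,2)→{2,4}; (3,5)→{4,5}. Safe: 3. Place at column 3.
Row 5: attacked by (1,4)→{4}; (2,2)→{2,5}; (3,5)→{3,5}; (4,3)→{2,3,4}. Safe: 1. Place at column 1.
Columns [4, 2, 5, 3, 1], r−c [-3, 0, -2, 1, 4], r+c [5, 4, 8, 7, 6] are all distinct, so no two queens attack.

(1,4) (2,2) (3,5) (4,3) (5,1)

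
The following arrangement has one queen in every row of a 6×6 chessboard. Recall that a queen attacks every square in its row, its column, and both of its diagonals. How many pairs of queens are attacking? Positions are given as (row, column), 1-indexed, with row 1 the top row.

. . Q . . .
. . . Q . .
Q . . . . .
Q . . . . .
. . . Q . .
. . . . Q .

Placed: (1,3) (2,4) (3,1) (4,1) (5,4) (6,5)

Same column: (2,4)–(5,4) (column 4); (3,1)–(4,1) (column 1).
Same diagonal: (1,3)–(2,4) (|1−2| = |3−4| = 1); (1,3)–(3,1) (|1−3| = |3−1| = 2); (5,4)–(6,5) (|5−6| = |4−5| = 1).
Total attacking pairs: 5.

5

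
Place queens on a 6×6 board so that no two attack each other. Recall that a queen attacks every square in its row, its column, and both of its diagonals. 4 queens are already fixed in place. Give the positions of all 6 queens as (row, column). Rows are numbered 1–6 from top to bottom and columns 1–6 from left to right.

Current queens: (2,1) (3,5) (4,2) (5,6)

(1,4) (2,1) (3,5) (4,2) (5,6) (6,3)

Row 1: attacked by (2,1)→{1,2}; (3,5)→{3,5}; (4,2)→{2,5}; (5,6)→{2,6}. Safe: 4. Place at column 4.
Row 6: attacked by (1,4)→{4}; (2,1)→{1,5}; (3,5)→{2,5}; (4,2)→{2,4}; (5,6)→{5,6}. Safe: 3. Place at column 3.
Columns [4, 1, 5, 2, 6, 3], r−c [-3, 1, -2, 2, -1, 3], r+c [5, 3, 8, 6, 11, 9] are all distinct, so no two queens attack.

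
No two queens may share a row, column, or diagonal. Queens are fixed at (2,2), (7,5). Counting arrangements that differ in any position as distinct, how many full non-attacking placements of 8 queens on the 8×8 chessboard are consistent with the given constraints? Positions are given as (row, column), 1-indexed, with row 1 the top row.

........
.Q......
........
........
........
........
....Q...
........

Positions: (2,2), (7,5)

3

Branch on row 1: col 4 → 2; col 6 → 1; col 7 → 0; col 8 → 0.
Sum: 2 + 1 + 0 + 0 = 3.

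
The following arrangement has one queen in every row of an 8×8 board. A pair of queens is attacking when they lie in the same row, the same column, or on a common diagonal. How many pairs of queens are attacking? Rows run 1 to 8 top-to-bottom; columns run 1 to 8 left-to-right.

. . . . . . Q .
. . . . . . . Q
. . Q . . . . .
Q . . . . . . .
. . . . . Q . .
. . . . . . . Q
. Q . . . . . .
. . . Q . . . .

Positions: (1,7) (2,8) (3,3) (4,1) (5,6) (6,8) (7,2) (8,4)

Same column: (2,8)–(6,8) (column 8).
Same diagonal: (1,7)–(2,8) (|1−2| = |7−8| = 1).
Total attacking pairs: 2.

2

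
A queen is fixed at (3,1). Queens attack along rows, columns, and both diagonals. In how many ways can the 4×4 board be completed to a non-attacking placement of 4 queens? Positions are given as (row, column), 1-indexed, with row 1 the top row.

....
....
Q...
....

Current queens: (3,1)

Branch on row 1: col 2 → 1; col 4 → 0.
Sum: 1 + 0 = 1.

1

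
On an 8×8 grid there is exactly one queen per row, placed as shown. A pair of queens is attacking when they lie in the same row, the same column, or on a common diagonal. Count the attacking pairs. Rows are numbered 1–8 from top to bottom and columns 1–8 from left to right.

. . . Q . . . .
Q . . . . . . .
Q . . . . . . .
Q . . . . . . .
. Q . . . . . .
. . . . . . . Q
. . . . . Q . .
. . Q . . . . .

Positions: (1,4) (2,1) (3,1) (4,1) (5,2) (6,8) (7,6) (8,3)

6

Same column: (2,1)–(3,1) (column 1); (2,1)–(4,1) (column 1); (3,1)–(4,1) (column 1).
Same diagonal: (1,4)–(4,1) (|1−4| = |4−1| = 3); (2,1)–(7,6) (|2−7| = |1−6| = 5); (4,1)–(5,2) (|4−5| = |1−2| = 1).
Total attacking pairs: 6.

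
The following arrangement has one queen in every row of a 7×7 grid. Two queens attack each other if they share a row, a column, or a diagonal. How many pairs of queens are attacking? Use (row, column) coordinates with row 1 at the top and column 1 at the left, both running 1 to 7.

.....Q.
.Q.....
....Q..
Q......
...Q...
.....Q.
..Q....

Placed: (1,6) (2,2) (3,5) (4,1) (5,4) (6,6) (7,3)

2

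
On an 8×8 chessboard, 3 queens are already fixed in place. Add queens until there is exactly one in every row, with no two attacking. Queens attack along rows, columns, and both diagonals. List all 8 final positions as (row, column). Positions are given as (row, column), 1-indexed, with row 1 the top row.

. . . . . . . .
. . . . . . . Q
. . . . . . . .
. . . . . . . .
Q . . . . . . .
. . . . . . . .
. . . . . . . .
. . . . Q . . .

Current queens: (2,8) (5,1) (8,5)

(1,3) (2,8) (3,4) (4,7) (5,1) (6,6) (7,2) (8,5)

Row 1: attacked by (2,8)→{7,8}; (5,1)→{1,5}; (8,5)→{5}. Safe: 2, 3, 4, 6. Place at column 3.
Row 3: attacked by (1,3)→{1,3,5}; (2,8)→{7,8}; (5,1)→{1,3}; (8,5)→{5}. Safe: 2, 4, 6. Place at column 4.
Row 4: attacked by (1,3)→{3,6}; (2,8)→{6,8}; (3,4)→{3,4,5}; (5,1)→{1,2}; (8,5)→{1,5}. Safe: 7. Place at column 7.
Row 6: attacked by (1,3)→{3,8}; (2,8)→{4,8}; (3,4)→{1,4,7}; (4,7)→{5,7}; (5,1)→{1,2}; (8,5)→{3,5,7}. Safe: 6. Place at column 6.
Row 7: attacked by (1,3)→{3}; (2,8)→{3,8}; (3,4)→{4,8}; (4,7)→{4,7}; (5,1)→{1,3}; (6,6)→{5,6,7}; (8,5)→{4,5,6}. Safe: 2. Place at column 2.
Columns [3, 8, 4, 7, 1, 6, 2, 5], r−c [-2, -6, -1, -3, 4, 0, 5, 3], r+c [4, 10, 7, 11, 6, 12, 9, 13] are all distinct, so no two queens attack.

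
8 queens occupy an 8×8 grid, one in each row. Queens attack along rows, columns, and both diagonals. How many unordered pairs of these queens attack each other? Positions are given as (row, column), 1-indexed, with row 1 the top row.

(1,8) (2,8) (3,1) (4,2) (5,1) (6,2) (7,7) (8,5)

Same column: (1,8)–(2,8) (column 8); (3,1)–(5,1) (column 1); (4,2)–(6,2) (column 2).
Same diagonal: (3,1)–(4,2) (|3−4| = |1−2| = 1); (4,2)–(5,1) (|4−5| = |2−1| = 1); (5,1)–(6,2) (|5−6| = |1−2| = 1).
Total attacking pairs: 6.

6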